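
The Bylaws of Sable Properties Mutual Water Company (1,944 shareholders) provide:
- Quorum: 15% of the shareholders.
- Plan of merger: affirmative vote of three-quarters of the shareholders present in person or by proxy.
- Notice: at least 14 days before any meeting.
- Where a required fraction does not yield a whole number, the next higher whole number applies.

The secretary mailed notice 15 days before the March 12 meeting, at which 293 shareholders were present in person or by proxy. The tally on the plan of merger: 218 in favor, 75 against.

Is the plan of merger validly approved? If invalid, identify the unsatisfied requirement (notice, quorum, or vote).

Invalid — vote requirement not satisfied.

Notice: 15 days given; 14 required. Satisfied.
Quorum: 15% of 1,944 = 291.60, rounded up to 292; 293 present. Satisfied.
Vote: requires three-fourths of those present (293); 3/4 of 293 = 219.75, rounded up to 220, so 220 needed; 218 in favor. Not satisfied.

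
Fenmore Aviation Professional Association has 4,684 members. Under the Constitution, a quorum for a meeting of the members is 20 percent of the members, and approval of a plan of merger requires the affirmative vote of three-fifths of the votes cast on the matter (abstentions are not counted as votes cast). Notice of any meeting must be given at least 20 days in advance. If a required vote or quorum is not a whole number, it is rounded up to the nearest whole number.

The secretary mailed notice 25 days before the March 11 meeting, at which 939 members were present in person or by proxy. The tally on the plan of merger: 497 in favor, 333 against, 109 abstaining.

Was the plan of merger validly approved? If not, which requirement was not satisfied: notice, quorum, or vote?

Notice: 25 days given; 20 required. Satisfied.
Quorum: 20% of 4,684 = 936.80, rounded up to 937; 939 present. Satisfied.
Vote: requires three-fifths of the votes cast (939 − 109 abstaining = 830); 3/5 of 830 = 498, so 498 needed; 497 in favor. Not satisfied.

Invalid — vote requirement not satisfied.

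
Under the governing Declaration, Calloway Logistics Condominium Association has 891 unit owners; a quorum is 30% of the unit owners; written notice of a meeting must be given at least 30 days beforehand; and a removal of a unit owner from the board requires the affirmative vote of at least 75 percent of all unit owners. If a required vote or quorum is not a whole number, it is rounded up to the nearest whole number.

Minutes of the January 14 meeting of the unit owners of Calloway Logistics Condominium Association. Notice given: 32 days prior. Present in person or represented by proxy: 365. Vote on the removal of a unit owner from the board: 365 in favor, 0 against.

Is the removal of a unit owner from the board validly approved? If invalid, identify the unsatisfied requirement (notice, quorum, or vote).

Notice: 32 days given; 30 required. Satisfied.
Quorum: 30% of 891 = 267.30, rounded up to 268; 365 present. Satisfied.
Vote: requires three-fourths of all unit owners (891); 3/4 of 891 = 668.25, rounded up to 669, so 669 needed; 365 in favor. Not satisfied.

Invalid — vote requirement not satisfied.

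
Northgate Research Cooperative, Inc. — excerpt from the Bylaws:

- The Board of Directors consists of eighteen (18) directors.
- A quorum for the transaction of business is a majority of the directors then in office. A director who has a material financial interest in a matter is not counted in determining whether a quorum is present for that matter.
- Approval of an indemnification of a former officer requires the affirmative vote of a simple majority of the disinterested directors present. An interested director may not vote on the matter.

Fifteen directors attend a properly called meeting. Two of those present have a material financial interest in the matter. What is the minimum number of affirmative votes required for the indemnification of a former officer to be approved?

The indemnification of a former officer requires a majority of the disinterested directors present (15 − 2 = 13).
A majority of 13 is 7.

7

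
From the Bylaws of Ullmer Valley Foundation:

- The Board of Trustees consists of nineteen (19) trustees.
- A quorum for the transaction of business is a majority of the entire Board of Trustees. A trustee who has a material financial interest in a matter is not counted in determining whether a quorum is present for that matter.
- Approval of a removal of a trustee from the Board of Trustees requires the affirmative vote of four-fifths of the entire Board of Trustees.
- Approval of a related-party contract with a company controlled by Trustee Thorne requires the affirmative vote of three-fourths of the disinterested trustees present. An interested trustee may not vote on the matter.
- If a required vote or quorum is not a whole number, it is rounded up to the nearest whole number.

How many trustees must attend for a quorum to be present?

10

A majority of 19 is 10.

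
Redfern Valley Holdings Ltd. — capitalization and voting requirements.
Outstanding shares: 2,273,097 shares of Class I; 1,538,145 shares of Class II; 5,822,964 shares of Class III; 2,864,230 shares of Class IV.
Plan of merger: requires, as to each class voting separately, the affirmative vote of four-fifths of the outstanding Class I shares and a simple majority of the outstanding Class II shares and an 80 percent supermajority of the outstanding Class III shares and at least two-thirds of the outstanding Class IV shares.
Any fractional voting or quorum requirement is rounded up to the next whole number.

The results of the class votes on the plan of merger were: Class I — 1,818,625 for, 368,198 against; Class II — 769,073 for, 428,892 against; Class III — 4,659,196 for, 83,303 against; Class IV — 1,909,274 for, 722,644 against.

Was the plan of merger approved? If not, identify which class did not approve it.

Class I: 4/5 of 2273097 = 1818477.60, rounded up to 1818478; 1,818,478 required, 1,818,625 in favor — approved.
Class II: a majority of 1538145 is 769073; 769,073 required, 769,073 in favor — approved.
Class III: 4/5 of 5822964 = 4658371.20, rounded up to 4658372; 4,658,372 required, 4,659,196 in favor — approved.
Class IV: 2/3 of 2864230 = 1909486.67, rounded up to 1909487; 1,909,487 required, 1,909,274 in favor — not approved.

Not approved — the Class IV shares did not give the required vote.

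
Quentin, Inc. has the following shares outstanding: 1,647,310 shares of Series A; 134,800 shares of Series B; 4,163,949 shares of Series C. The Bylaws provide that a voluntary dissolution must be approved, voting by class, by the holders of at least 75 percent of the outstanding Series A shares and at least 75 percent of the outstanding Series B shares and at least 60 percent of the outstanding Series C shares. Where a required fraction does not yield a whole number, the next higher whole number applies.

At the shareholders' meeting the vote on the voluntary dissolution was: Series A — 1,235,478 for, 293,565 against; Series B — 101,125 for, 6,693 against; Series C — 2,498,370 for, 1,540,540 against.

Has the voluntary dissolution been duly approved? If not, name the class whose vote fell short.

Series A: 3/4 of 1647310 = 1235482.50, rounded up to 1235483; 1,235,483 required, 1,235,478 in favor — not approved.
Series B: 3/4 of 134800 = 101100; 101,100 required, 101,125 in favor — approved.
Series C: 3/5 of 4163949 = 2498369.40, rounded up to 2498370; 2,498,370 required, 2,498,370 in favor — approved.

Not approved — the Series A shares did not give the required vote.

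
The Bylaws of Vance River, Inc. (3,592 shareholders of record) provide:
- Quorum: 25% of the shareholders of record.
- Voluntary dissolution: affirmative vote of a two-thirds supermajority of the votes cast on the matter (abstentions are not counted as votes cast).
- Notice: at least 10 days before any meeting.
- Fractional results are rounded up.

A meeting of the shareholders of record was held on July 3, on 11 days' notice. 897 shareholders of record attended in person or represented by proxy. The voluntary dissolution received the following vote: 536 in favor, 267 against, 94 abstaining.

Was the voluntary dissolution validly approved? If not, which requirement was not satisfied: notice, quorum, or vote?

Invalid — quorum requirement not satisfied.

Notice: 11 days given; 10 required. Satisfied.
Quorum: 25% of 3,592 = 898; 897 present. Not satisfied.
Vote: requires two-thirds of the votes cast (897 − 94 abstaining = 803); 2/3 of 803 = 535.33, rounded up to 536, so 536 needed; 536 in favor. Satisfied.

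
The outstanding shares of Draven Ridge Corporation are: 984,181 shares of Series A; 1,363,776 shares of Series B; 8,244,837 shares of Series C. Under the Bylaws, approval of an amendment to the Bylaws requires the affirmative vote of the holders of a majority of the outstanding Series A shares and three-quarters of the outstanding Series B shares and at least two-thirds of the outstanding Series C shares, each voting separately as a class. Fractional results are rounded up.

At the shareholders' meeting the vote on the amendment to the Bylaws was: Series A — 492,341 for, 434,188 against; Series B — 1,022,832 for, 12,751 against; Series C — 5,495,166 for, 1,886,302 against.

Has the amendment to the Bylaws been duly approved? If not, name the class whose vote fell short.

Series A: a majority of 984181 is 492091; 492,091 required, 492,341 in favor — approved.
Series B: 3/4 of 1363776 = 1022832; 1,022,832 required, 1,022,832 in favor — approved.
Series C: 2/3 of 8244837 = 5496558; 5,496,558 required, 5,495,166 in favor — not approved.

Not approved — the Series C shares did not give the required vote.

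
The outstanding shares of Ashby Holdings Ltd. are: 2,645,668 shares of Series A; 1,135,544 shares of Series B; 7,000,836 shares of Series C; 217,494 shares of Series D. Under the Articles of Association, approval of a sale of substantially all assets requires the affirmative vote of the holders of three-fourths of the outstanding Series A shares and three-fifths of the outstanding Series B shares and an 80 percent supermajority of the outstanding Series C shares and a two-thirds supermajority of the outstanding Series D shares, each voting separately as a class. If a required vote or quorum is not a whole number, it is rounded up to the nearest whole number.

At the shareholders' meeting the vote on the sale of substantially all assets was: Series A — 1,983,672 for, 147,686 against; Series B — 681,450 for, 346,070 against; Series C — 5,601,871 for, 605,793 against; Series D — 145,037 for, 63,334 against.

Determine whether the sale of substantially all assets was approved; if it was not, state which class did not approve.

Not approved — the Series A shares did not give the required vote.

Series A: 3/4 of 2645668 = 1984251; 1,984,251 required, 1,983,672 in favor — not approved.
Series B: 3/5 of 1135544 = 681326.40, rounded up to 681327; 681,327 required, 681,450 in favor — approved.
Series C: 4/5 of 7000836 = 5600668.80, rounded up to 5600669; 5,600,669 required, 5,601,871 in favor — approved.
Series D: 2/3 of 217494 = 144996; 144,996 required, 145,037 in favor — approved.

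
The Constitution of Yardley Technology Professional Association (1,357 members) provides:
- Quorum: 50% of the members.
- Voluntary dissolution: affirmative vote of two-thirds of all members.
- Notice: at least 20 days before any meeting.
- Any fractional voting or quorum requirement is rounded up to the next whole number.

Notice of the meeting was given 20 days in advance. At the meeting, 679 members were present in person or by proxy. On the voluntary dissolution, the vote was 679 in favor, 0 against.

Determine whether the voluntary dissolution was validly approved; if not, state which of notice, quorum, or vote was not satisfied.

Invalid — vote requirement not satisfied.

Notice: 20 days given; 20 required. Satisfied.
Quorum: 50% of 1,357 = 678.50, rounded up to 679; 679 present. Satisfied.
Vote: requires two-thirds of all members (1,357); 2/3 of 1357 = 904.67, rounded up to 905, so 905 needed; 679 in favor. Not satisfied.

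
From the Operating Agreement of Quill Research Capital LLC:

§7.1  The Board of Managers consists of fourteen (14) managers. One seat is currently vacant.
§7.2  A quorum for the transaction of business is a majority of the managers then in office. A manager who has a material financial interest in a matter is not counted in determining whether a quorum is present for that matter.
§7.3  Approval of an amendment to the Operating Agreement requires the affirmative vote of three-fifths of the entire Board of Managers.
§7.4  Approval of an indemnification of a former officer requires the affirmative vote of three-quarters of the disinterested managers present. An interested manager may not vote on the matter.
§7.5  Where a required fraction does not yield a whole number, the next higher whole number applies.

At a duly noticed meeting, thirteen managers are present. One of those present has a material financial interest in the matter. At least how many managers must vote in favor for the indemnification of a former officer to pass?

The indemnification of a former officer requires three-fourths of the disinterested managers present (13 − 1 = 12).
3/4 of 12 = 9.

9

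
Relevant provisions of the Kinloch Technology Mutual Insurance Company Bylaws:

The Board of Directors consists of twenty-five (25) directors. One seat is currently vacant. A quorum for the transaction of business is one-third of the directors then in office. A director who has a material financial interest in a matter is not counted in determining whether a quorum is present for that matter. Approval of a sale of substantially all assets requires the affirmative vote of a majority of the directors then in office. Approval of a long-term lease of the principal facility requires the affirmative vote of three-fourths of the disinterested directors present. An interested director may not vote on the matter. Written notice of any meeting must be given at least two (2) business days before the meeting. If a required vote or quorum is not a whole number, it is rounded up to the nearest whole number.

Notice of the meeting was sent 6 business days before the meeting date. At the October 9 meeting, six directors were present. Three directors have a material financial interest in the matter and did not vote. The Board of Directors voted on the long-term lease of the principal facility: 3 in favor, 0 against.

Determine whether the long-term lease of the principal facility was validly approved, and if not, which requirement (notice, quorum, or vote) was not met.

Invalid — quorum requirement not satisfied.

Notice: 6 business days given; 2 required (6 ≥ 2). Satisfied.
Quorum: 6 present, but the 3 interested directors do not count, leaving 3. Quorum is 8. Not satisfied.
Vote: the long-term lease of the principal facility requires three-fourths of the disinterested directors present (6 − 3 = 3). 3/4 of 3 = 2.25, rounded up to 3, so 3 affirmative votes are needed; 3 voted in favor. Satisfied. (Moot — without a quorum no business can be validly transacted.)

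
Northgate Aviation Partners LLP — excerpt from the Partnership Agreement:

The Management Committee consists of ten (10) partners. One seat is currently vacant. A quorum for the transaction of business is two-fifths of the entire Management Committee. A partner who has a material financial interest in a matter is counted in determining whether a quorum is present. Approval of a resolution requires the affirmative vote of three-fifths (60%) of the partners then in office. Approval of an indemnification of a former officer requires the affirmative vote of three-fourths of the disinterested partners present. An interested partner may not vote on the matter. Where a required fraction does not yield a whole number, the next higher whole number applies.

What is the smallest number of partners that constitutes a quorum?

4

2/5 of 10 = 4.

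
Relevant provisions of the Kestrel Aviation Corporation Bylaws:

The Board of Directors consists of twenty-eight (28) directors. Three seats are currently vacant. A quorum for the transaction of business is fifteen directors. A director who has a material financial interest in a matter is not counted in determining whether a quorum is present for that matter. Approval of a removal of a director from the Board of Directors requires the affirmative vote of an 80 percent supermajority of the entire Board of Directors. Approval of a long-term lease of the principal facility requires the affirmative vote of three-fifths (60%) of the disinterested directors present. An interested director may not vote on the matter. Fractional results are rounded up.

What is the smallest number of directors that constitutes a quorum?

15

The quorum is fixed at 15.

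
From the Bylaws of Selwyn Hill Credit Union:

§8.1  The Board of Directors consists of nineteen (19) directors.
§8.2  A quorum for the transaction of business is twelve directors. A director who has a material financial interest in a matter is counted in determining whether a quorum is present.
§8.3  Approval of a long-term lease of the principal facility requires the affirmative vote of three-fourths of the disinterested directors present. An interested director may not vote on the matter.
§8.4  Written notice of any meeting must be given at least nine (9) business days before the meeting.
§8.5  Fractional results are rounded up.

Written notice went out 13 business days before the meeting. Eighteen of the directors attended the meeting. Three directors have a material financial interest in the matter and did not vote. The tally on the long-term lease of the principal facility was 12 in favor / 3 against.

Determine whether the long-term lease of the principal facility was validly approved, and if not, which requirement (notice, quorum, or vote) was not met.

Valid — all requirements satisfied.

Notice: 13 business days given; 9 required (13 ≥ 9). Satisfied.
Quorum: 18 present (interested directors count toward quorum); quorum is 12. Satisfied.
Vote: the long-term lease of the principal facility requires three-fourths of the disinterested directors present (18 − 3 = 15). 3/4 of 15 = 11.25, rounded up to 12, so 12 affirmative votes are needed; 12 voted in favor. Satisfied.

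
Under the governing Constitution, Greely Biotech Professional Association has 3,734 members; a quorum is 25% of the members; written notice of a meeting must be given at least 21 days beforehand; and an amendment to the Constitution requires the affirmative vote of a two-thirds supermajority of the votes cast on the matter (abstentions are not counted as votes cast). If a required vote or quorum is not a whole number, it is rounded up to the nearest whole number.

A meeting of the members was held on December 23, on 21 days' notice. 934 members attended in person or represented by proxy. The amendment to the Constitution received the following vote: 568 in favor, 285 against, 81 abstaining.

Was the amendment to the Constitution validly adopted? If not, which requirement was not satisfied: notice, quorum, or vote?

Notice: 21 days given; 21 required. Satisfied.
Quorum: 25% of 3,734 = 933.50, rounded up to 934; 934 present. Satisfied.
Vote: requires two-thirds of the votes cast (934 − 81 abstaining = 853); 2/3 of 853 = 568.67, rounded up to 569, so 569 needed; 568 in favor. Not satisfied.

Invalid — vote requirement not satisfied.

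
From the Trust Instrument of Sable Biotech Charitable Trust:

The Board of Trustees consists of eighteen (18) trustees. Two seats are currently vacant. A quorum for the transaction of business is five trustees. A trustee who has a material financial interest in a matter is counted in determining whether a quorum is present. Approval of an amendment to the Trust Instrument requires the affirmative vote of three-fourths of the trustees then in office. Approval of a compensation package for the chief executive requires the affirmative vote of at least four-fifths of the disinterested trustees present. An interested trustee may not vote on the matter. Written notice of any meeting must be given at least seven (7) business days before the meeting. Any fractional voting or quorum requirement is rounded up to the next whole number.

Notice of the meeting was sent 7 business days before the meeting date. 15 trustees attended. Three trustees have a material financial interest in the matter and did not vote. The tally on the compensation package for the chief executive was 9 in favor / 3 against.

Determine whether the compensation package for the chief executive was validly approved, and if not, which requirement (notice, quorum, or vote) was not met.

Notice: 7 business days given; 7 required (7 ≥ 7). Satisfied.
Quorum: 15 present (interested trustees count toward quorum); quorum is 5. Satisfied.
Vote: the compensation package for the chief executive requires four-fifths of the disinterested trustees present (15 − 3 = 12). 4/5 of 12 = 9.60, rounded up to 10, so 10 affirmative votes are needed; 9 voted in favor. Not satisfied.

Invalid — vote requirement not satisfied.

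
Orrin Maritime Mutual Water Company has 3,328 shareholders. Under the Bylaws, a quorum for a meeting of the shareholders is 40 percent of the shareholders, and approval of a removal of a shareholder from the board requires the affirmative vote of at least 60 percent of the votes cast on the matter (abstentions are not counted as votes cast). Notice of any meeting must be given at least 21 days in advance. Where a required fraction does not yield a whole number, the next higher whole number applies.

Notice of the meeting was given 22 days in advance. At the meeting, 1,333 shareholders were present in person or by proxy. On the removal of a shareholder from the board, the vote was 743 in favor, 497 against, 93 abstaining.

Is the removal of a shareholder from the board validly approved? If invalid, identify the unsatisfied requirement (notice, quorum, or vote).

Invalid — vote requirement not satisfied.

Notice: 22 days given; 21 required. Satisfied.
Quorum: 40% of 3,328 = 1,331.20, rounded up to 1,332; 1,333 present. Satisfied.
Vote: requires three-fifths of the votes cast (1,333 − 93 abstaining = 1,240); 3/5 of 1240 = 744, so 744 needed; 743 in favor. Not satisfied.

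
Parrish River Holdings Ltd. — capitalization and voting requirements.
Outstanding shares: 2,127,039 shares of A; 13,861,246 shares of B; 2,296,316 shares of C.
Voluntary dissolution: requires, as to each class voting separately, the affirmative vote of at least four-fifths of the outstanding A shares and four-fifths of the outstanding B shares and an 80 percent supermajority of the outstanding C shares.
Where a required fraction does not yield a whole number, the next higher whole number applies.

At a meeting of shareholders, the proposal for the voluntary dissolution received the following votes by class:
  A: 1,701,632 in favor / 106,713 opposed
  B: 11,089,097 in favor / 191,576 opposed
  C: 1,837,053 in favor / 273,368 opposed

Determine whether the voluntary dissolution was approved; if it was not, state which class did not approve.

A: 4/5 of 2127039 = 1701631.20, rounded up to 1701632; 1,701,632 required, 1,701,632 in favor — approved.
B: 4/5 of 13861246 = 11088996.80, rounded up to 11088997; 11,088,997 required, 11,089,097 in favor — approved.
C: 4/5 of 2296316 = 1837052.80, rounded up to 1837053; 1,837,053 required, 1,837,053 in favor — approved.

Approved — every class gave the required vote.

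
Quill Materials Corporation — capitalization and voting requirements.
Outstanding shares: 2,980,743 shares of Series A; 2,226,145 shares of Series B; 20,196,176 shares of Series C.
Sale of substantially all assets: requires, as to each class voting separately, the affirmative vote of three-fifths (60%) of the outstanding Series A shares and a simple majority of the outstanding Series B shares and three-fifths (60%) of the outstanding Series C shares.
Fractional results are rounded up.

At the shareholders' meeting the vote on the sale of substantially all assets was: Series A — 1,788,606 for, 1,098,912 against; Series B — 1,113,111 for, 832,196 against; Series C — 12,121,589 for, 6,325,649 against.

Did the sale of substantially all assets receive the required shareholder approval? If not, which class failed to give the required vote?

Series A: 3/5 of 2980743 = 1788445.80, rounded up to 1788446; 1,788,446 required, 1,788,606 in favor — approved.
Series B: a majority of 2226145 is 1113073; 1,113,073 required, 1,113,111 in favor — approved.
Series C: 3/5 of 20196176 = 12117705.60, rounded up to 12117706; 12,117,706 required, 12,121,589 in favor — approved.

Approved — every class gave the required vote.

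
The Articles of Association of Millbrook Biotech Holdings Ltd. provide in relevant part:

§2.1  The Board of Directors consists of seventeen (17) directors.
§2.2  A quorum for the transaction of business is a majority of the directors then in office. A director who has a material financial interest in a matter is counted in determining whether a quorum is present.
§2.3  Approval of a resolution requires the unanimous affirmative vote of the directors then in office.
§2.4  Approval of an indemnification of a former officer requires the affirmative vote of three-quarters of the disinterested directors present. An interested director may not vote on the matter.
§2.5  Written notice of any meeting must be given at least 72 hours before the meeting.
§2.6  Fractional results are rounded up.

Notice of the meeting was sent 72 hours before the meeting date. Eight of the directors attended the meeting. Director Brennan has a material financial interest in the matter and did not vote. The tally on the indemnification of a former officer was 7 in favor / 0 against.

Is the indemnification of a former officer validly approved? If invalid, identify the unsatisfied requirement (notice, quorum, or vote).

Invalid — quorum requirement not satisfied.

Notice: 72 hours given; 72 required (72 ≥ 72). Satisfied.
Quorum: 8 present (interested directors count toward quorum); quorum is 9. Not satisfied.
Vote: the indemnification of a former officer requires three-fourths of the disinterested directors present (8 − 1 = 7). 3/4 of 7 = 5.25, rounded up to 6, so 6 affirmative votes are needed; 7 voted in favor. Satisfied. (Moot — without a quorum no business can be validly transacted.)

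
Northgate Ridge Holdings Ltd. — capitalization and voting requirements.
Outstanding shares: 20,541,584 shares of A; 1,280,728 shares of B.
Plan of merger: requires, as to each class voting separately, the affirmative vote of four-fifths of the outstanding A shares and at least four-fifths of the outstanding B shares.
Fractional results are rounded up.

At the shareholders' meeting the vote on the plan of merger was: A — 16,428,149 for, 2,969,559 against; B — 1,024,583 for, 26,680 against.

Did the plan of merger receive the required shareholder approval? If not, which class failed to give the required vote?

A: 4/5 of 20541584 = 16433267.20, rounded up to 16433268; 16,433,268 required, 16,428,149 in favor — not approved.
B: 4/5 of 1280728 = 1024582.40, rounded up to 1024583; 1,024,583 required, 1,024,583 in favor — approved.

Not approved — the A shares did not give the required vote.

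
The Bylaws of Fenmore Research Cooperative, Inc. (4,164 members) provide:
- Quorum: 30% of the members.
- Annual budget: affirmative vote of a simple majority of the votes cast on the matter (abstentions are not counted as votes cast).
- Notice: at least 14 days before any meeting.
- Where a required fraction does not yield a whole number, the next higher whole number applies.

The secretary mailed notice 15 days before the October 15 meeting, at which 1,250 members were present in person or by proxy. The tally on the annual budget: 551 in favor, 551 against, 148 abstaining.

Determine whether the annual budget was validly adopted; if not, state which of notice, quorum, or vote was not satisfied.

Notice: 15 days given; 14 required. Satisfied.
Quorum: 30% of 4,164 = 1,249.20, rounded up to 1,250; 1,250 present. Satisfied.
Vote: requires a majority of the votes cast (1,250 − 148 abstaining = 1,102); a majority of 1102 is 552, so 552 needed; 551 in favor. Not satisfied.

Invalid — vote requirement not satisfied.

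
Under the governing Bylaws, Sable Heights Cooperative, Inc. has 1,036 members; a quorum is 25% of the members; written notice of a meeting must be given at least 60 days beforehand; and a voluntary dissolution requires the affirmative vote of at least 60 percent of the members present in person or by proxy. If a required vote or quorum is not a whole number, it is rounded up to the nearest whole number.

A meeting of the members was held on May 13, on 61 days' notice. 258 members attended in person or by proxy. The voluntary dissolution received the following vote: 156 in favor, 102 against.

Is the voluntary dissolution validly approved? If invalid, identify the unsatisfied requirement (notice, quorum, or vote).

Notice: 61 days given; 60 required. Satisfied.
Quorum: 25% of 1,036 = 259; 258 present. Not satisfied.
Vote: requires three-fifths of those present (258); 3/5 of 258 = 154.80, rounded up to 155, so 155 needed; 156 in favor. Satisfied.

Invalid — quorum requirement not satisfied.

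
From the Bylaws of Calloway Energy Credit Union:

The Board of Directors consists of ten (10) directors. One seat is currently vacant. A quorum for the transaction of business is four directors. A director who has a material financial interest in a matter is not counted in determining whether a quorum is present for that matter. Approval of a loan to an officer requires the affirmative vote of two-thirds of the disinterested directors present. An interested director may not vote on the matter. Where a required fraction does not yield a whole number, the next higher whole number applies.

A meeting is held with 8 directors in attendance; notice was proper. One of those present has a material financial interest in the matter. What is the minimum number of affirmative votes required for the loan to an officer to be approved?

The loan to an officer requires two-thirds of the disinterested directors present (8 − 1 = 7).
2/3 of 7 = 4.67, rounded up to 5.

5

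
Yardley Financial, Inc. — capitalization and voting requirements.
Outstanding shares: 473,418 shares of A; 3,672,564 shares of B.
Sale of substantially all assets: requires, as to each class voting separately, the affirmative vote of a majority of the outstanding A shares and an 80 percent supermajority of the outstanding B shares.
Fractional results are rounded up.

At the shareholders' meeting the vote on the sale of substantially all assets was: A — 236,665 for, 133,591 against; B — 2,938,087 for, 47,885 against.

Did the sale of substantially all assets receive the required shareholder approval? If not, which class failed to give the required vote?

A: a majority of 473418 is 236710; 236,710 required, 236,665 in favor — not approved.
B: 4/5 of 3672564 = 2938051.20, rounded up to 2938052; 2,938,052 required, 2,938,087 in favor — approved.

Not approved — the A shares did not give the required vote.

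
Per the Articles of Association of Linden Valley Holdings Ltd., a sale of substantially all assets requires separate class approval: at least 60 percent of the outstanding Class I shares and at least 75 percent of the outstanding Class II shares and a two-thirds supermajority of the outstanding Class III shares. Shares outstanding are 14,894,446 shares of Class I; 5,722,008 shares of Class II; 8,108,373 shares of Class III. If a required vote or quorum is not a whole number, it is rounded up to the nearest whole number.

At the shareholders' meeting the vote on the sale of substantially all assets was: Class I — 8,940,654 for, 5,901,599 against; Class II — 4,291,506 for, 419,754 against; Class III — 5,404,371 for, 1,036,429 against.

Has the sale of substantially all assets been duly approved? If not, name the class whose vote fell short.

Not approved — the Class III shares did not give the required vote.

Class I: 3/5 of 14894446 = 8936667.60, rounded up to 8936668; 8,936,668 required, 8,940,654 in favor — approved.
Class II: 3/4 of 5722008 = 4291506; 4,291,506 required, 4,291,506 in favor — approved.
Class III: 2/3 of 8108373 = 5405582; 5,405,582 required, 5,404,371 in favor — not approved.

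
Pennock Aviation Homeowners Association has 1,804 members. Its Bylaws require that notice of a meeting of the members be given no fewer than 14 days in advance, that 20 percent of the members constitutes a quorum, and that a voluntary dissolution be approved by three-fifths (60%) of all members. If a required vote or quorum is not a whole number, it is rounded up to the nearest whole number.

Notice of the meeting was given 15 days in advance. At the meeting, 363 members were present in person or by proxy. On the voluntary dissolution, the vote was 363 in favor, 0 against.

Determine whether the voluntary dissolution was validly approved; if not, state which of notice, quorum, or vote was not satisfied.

Notice: 15 days given; 14 required. Satisfied.
Quorum: 20% of 1,804 = 360.80, rounded up to 361; 363 present. Satisfied.
Vote: requires three-fifths of all members (1,804); 3/5 of 1804 = 1082.40, rounded up to 1083, so 1,083 needed; 363 in favor. Not satisfied.

Invalid — vote requirement not satisfied.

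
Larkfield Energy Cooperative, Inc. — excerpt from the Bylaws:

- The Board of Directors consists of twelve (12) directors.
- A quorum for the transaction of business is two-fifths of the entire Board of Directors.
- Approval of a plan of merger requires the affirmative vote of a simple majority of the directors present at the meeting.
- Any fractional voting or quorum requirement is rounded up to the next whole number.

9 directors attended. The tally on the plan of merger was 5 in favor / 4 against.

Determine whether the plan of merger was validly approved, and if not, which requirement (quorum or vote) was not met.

Valid — all requirements satisfied.

Quorum: 9 present; quorum is 5. Satisfied.
Vote: the plan of merger requires a majority of the directors present (9). A majority of 9 is 5, so 5 affirmative votes are needed; 5 voted in favor. Satisfied.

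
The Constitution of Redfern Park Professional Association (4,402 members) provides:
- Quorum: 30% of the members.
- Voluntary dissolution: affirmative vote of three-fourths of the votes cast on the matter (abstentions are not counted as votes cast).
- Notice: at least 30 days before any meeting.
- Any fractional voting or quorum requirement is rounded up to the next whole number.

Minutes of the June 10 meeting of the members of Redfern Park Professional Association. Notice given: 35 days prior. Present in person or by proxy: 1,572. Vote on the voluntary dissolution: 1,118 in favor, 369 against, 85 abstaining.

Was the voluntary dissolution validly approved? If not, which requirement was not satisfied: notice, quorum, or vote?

Notice: 35 days given; 30 required. Satisfied.
Quorum: 30% of 4,402 = 1,320.60, rounded up to 1,321; 1,572 present. Satisfied.
Vote: requires three-fourths of the votes cast (1,572 − 85 abstaining = 1,487); 3/4 of 1487 = 1115.25, rounded up to 1116, so 1,116 needed; 1,118 in favor. Satisfied.

Valid — all requirements satisfied.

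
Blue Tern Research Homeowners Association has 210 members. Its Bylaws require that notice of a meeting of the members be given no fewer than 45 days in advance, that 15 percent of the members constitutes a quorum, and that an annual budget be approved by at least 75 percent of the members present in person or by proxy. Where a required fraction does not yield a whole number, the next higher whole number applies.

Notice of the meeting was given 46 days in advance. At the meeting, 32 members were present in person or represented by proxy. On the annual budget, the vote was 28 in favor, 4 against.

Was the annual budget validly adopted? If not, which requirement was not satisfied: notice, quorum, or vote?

Valid — all requirements satisfied.

Notice: 46 days given; 45 required. Satisfied.
Quorum: 15% of 210 = 31.50, rounded up to 32; 32 present. Satisfied.
Vote: requires three-fourths of those present (32); 3/4 of 32 = 24, so 24 needed; 28 in favor. Satisfied.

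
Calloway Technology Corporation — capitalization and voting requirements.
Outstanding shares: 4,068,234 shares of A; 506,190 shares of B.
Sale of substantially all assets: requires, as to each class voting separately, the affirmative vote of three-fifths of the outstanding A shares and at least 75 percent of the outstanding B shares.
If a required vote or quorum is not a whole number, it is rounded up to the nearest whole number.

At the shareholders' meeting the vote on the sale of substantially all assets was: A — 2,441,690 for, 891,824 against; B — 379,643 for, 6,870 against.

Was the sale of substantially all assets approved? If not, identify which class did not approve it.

A: 3/5 of 4068234 = 2440940.40, rounded up to 2440941; 2,440,941 required, 2,441,690 in favor — approved.
B: 3/4 of 506190 = 379642.50, rounded up to 379643; 379,643 required, 379,643 in favor — approved.

Approved — every class gave the required vote.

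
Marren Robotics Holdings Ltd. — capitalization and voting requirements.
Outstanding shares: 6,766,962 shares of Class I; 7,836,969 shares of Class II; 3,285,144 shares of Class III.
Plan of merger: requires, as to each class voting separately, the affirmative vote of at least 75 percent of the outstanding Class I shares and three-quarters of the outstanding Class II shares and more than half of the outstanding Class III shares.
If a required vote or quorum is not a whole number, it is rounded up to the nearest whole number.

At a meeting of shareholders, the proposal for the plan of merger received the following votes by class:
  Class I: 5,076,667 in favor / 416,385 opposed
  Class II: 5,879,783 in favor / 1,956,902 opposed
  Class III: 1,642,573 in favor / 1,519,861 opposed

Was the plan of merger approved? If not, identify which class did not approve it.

Approved — every class gave the required vote.

Class I: 3/4 of 6766962 = 5075221.50, rounded up to 5075222; 5,075,222 required, 5,076,667 in favor — approved.
Class II: 3/4 of 7836969 = 5877726.75, rounded up to 5877727; 5,877,727 required, 5,879,783 in favor — approved.
Class III: a majority of 3285144 is 1642573; 1,642,573 required, 1,642,573 in favor — approved.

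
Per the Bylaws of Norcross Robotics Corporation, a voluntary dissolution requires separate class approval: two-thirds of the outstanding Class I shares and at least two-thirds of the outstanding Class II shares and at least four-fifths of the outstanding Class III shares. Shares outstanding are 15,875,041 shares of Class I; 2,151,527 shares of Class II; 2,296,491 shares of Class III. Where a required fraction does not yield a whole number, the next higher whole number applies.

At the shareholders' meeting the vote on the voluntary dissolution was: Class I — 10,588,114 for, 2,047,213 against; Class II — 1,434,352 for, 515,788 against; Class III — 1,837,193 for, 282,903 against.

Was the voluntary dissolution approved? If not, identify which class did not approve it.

Approved — every class gave the required vote.

Class I: 2/3 of 15875041 = 10583360.67, rounded up to 10583361; 10,583,361 required, 10,588,114 in favor — approved.
Class II: 2/3 of 2151527 = 1434351.33, rounded up to 1434352; 1,434,352 required, 1,434,352 in favor — approved.
Class III: 4/5 of 2296491 = 1837192.80, rounded up to 1837193; 1,837,193 required, 1,837,193 in favor — approved.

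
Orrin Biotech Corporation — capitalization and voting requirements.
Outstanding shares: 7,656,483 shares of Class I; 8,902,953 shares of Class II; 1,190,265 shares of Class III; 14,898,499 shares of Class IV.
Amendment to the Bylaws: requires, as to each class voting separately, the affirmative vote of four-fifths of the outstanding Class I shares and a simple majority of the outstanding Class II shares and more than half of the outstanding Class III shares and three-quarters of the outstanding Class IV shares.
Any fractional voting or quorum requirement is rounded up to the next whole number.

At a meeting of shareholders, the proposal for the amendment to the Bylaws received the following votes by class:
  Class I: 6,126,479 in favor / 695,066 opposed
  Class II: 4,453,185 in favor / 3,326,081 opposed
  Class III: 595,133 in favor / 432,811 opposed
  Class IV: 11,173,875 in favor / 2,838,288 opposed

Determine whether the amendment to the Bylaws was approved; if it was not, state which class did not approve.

Approved — every class gave the required vote.

Class I: 4/5 of 7656483 = 6125186.40, rounded up to 6125187; 6,125,187 required, 6,126,479 in favor — approved.
Class II: a majority of 8902953 is 4451477; 4,451,477 required, 4,453,185 in favor — approved.
Class III: a majority of 1190265 is 595133; 595,133 required, 595,133 in favor — approved.
Class IV: 3/4 of 14898499 = 11173874.25, rounded up to 11173875; 11,173,875 required, 11,173,875 in favor — approved.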